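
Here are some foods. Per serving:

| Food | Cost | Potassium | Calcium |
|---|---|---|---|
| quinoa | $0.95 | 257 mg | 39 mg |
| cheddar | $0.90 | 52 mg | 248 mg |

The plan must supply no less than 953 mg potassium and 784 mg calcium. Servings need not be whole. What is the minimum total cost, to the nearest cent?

quinoa only: max(953/257, 784/39) = 20.1 servings → $19.10.
cheddar only: max(953/52, 784/248) = 18.33 servings → $16.49.
quinoa + cheddar with both tight: 3.169 servings and 2.663 servings → $5.41.
Cheapest feasible corner: $5.41.

$5.41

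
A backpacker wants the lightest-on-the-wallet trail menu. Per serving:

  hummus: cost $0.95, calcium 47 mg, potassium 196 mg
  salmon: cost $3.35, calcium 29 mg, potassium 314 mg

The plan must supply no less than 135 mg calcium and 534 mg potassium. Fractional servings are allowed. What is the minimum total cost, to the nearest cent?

The cheapest plan sits at a corner of the feasible region — with two constraints it uses at most two foods.
hummus only: max(135/47, 534/196) = 2.872 servings → $2.73.
salmon only: max(135/29, 534/314) = 4.655 servings → $15.59.
hummus + salmon: intersection lies outside the first quadrant.
So the least-cost plan costs $2.73.

$2.73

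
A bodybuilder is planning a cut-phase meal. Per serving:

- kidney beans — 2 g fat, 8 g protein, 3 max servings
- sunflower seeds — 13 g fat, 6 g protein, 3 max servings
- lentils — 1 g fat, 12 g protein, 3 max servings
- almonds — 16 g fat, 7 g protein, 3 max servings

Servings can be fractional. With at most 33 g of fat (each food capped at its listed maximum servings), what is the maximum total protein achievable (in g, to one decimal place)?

71.1 g

Protein per g fat: lentils 12, kidney beans 4, sunflower seeds 0.4615, almonds 0.4375.
Take 3 servings of lentils: uses 3 g fat, +36.0 g protein (running total 36.0 g).
Take 3 servings of kidney beans: uses 6 g fat, +24.0 g protein (running total 60.0 g).
Take 1.846 servings of sunflower seeds: uses 24 g fat, +11.1 g protein (running total 71.1 g).
Greedy by best ratio exhausts the fat allowance optimally: 71.1 g.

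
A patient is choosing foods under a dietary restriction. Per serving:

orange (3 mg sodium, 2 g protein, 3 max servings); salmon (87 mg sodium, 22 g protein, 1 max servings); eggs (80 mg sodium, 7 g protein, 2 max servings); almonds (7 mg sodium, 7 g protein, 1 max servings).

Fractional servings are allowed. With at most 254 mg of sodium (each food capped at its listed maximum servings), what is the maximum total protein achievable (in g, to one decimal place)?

Protein per mg sodium: almonds 1, orange 0.6667, salmon 0.2529, eggs 0.0875.
Take 1 serving of almonds: uses 7 mg sodium, +7.0 g protein (running total 7.0 g).
Take 3 servings of orange: uses 9 mg sodium, +6.0 g protein (running total 13.0 g).
Take 1 serving of salmon: uses 87 mg sodium, +22.0 g protein (running total 35.0 g).
Take 1.887 servings of eggs: uses 151 mg sodium, +13.2 g protein (running total 48.2 g).
Filling greedily by protein-per-mg sodium is optimal for one linear limit, giving 48.2 g.

48.2 g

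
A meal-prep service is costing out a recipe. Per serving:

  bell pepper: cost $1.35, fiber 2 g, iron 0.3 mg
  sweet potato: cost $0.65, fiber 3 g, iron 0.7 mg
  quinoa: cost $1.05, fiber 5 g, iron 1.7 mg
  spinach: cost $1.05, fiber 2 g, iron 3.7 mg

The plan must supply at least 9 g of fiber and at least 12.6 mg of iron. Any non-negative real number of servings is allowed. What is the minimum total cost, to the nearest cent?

$3.88

Check every corner: each single food scaled to meet both minima, and each pair solved so both constraints bind.
bell pepper only: max(9/2, 12.6/0.3) = 42 servings → $56.70.
sweet potato only: max(9/3, 12.6/0.7) = 18 servings → $11.70.
quinoa only: max(9/5, 12.6/1.7) = 7.412 servings → $7.78.
spinach only: max(9/2, 12.6/3.7) = 4.5 servings → $4.72.
bell pepper + sweet potato: the both-tight solution has a negative serving — not a feasible corner.
bell pepper + quinoa with both targets exact would need a negative amount; discard.
bell pepper + spinach with both tight: 1.191 servings and 3.309 servings → $5.08.
sweet potato + quinoa: the both-tight solution has a negative serving — not a feasible corner.
sweet potato + spinach with both tight: 0.8351 servings and 3.247 servings → $3.95.
quinoa + spinach with both tight: 0.5364 servings and 3.159 servings → $3.88.
The minimum over all feasible corners is $3.88.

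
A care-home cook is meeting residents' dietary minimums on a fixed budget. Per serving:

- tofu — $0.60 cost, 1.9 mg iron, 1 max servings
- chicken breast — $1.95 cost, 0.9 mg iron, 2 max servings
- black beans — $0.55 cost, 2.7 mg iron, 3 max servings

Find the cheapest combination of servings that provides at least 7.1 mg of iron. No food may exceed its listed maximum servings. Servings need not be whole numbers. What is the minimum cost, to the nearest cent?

$1.45

Cost per mg of iron: black beans $0.2037, tofu $0.3158, chicken breast $2.1667.
Take 2.63 servings of black beans: +7.1 mg iron for $1.45 (total $1.45, still need 0.0 mg).
Filling from the cheapest source first is optimal under one linear minimum: $1.45.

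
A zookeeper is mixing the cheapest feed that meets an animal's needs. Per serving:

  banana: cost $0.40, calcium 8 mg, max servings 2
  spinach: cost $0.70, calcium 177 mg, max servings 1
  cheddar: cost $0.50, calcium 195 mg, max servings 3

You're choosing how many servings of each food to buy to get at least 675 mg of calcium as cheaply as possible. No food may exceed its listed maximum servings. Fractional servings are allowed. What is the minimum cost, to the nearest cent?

$1.86

Cost per mg of calcium: cheddar $0.0026, spinach $0.0040, banana $0.0500.
Take 3 servings of cheddar: +585.0 mg calcium for $1.50 (total $1.50, still need 90.0 mg).
Take 0.5085 servings of spinach: +90.0 mg calcium for $0.36 (total $1.86, still need 0.0 mg).
Greedy by cheapest-per-mg is optimal for a single linear constraint, so the minimum cost is $1.86.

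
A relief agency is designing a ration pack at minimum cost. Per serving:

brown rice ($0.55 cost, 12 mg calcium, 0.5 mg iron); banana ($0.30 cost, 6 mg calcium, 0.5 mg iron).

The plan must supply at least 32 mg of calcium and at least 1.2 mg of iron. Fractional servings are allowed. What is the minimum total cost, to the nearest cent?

For a min-cost LP with two ≥-constraints, a basic feasible solution has at most two positive variables.
brown rice only: max(32/12, 1.2/0.5) = 2.667 servings → $1.47.
banana only: max(32/6, 1.2/0.5) = 5.333 servings → $1.60.
brown rice + banana: intersection lies outside the first quadrant.
The minimum over all feasible corners is $1.47.

$1.47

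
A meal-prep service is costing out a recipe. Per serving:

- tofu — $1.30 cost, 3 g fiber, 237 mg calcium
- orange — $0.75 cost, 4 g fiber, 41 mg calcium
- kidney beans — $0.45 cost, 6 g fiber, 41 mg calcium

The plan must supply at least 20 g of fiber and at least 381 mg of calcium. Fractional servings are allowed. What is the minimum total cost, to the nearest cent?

$2.71

A basic optimal solution has at most two foods positive. Try each food alone and each pair with both targets met exactly.
tofu only: max(20/3, 381/237) = 6.667 servings → $8.67.
orange only: max(20/4, 381/41) = 9.293 servings → $6.97.
kidney beans only: max(20/6, 381/41) = 9.293 servings → $4.18.
tofu + orange with both tight: 0.8533 servings and 4.36 servings → $4.38.
tofu + kidney beans with both tight: 1.129 servings and 2.769 servings → $2.71.
orange + kidney beans: the both-tight solution has a negative serving — not a feasible corner.
Cheapest feasible corner: $2.71.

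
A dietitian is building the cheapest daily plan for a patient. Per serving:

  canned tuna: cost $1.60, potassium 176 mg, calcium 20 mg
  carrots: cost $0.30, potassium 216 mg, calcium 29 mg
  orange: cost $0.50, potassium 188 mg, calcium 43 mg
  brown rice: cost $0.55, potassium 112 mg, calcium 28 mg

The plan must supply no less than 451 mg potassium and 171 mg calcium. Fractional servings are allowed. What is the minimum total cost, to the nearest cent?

$1.77

Check every corner: each single food scaled to meet both minima, and each pair solved so both constraints bind.
canned tuna only: max(451/176, 171/20) = 8.55 servings → $13.68.
carrots only: max(451/216, 171/29) = 5.897 servings → $1.77.
orange only: max(451/188, 171/43) = 3.977 servings → $1.99.
brown rice only: max(451/112, 171/28) = 6.107 servings → $3.36.
canned tuna + carrots: intersection lies outside the first quadrant.
canned tuna + orange: the both-tight solution has a negative serving — not a feasible corner.
canned tuna + brown rice: the both-tight solution has a negative serving — not a feasible corner.
carrots + orange with both targets exact would need a negative amount; discard.
carrots + brown rice: the both-tight solution has a negative serving — not a feasible corner.
orange + brown rice: the both-tight solution has a negative serving — not a feasible corner.
Cheapest feasible corner: $1.77.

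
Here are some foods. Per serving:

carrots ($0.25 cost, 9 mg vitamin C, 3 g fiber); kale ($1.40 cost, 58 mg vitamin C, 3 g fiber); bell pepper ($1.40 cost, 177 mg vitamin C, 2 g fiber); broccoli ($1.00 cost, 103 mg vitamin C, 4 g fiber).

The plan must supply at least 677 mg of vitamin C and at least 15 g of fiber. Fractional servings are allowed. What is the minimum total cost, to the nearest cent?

$5.81

At the optimum either one food covers both requirements or two foods hit both targets exactly; no other combination can be cheaper.
carrots only: max(677/9, 15/3) = 75.22 servings → $18.81.
kale only: max(677/58, 15/3) = 11.67 servings → $16.34.
bell pepper only: max(677/177, 15/2) = 7.5 servings → $10.50.
broccoli only: max(677/103, 15/4) = 6.573 servings → $6.57.
carrots + kale: the both-tight solution has a negative serving — not a feasible corner.
carrots + bell pepper with both tight: 2.536 servings and 3.696 servings → $5.81.
carrots + broccoli: intersection lies outside the first quadrant.
kale + bell pepper with both tight: 3.135 servings and 2.798 servings → $8.31.
kale + broccoli: the both-tight solution has a negative serving — not a feasible corner.
bell pepper + broccoli with both tight: 2.317 servings and 2.592 servings → $5.84.
So the least-cost plan costs $5.81.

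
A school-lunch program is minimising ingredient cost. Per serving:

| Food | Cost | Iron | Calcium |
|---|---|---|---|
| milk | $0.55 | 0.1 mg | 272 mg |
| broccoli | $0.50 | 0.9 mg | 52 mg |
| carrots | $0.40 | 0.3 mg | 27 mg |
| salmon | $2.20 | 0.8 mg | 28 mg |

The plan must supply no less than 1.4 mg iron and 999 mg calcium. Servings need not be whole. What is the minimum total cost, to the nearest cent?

This is a tiny linear program; its minimum lies at a vertex of the feasible set. List the vertices and price them.
milk only: max(1.4/0.1, 999/272) = 14 servings → $7.70.
broccoli only: max(1.4/0.9, 999/52) = 19.21 servings → $9.61.
carrots only: max(1.4/0.3, 999/27) = 37 servings → $14.80.
salmon only: max(1.4/0.8, 999/28) = 35.68 servings → $78.49.
milk + broccoli with both tight: 3.449 servings and 1.172 servings → $2.48.
milk + carrots with both tight: 3.319 servings and 3.56 servings → $3.25.
milk + salmon with both tight: 3.538 servings and 1.308 servings → $4.82.
broccoli + carrots: the both-tight solution has a negative serving — not a feasible corner.
broccoli + salmon: the both-tight solution has a negative serving — not a feasible corner.
carrots + salmon with both targets exact would need a negative amount; discard.
So the least-cost plan costs $2.48.

$2.48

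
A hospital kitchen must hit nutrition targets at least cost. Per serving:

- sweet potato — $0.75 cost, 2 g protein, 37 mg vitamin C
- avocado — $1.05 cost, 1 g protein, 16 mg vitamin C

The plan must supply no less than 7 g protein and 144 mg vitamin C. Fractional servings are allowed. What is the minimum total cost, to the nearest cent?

$2.92

This is a tiny linear program; its minimum lies at a vertex of the feasible set. List the vertices and price them.
sweet potato only: max(7/2, 144/37) = 3.892 servings → $2.92.
avocado only: max(7/1, 144/16) = 9 servings → $9.45.
sweet potato + avocado: the both-tight solution has a negative serving — not a feasible corner.
Cheapest feasible corner: $2.92.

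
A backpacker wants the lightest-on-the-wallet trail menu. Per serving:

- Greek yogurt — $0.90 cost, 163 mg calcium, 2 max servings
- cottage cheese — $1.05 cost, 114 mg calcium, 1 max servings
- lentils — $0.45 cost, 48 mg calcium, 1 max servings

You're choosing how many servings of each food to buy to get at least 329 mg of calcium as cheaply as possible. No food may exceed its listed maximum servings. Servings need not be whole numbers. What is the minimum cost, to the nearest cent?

Cost per mg of calcium: Greek yogurt $0.0055, cottage cheese $0.0092, lentils $0.0094.
Take 2 servings of Greek yogurt: +326.0 mg calcium for $1.80 (total $1.80, still need 3.0 mg).
Take 0.02632 servings of cottage cheese: +3.0 mg calcium for $0.03 (total $1.83, still need 0.0 mg).
Filling from the cheapest source first is optimal under one linear minimum: $1.83.

$1.83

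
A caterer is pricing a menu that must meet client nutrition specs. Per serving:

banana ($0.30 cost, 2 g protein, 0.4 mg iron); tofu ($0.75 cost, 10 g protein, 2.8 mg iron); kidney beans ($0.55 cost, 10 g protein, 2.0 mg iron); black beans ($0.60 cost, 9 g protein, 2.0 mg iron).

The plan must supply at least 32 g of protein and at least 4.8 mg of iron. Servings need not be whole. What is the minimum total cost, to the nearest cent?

$1.76

A basic optimal solution has at most two foods positive. Try each food alone and each pair with both targets met exactly.
banana only: max(32/2, 4.8/0.4) = 16 servings → $4.80.
tofu only: max(32/10, 4.8/2.8) = 3.2 servings → $2.40.
kidney beans only: max(32/10, 4.8/2.0) = 3.2 servings → $1.76.
black beans only: max(32/9, 4.8/2.0) = 3.556 servings → $2.13.
banana + tofu: intersection lies outside the first quadrant.
banana + kidney beans (both tight): parallel constraints — no distinct corner.
banana + black beans: the both-tight solution has a negative serving — not a feasible corner.
tofu + kidney beans: intersection lies outside the first quadrant.
tofu + black beans: intersection lies outside the first quadrant.
kidney beans + black beans: intersection lies outside the first quadrant.
The minimum over all feasible corners is $1.76.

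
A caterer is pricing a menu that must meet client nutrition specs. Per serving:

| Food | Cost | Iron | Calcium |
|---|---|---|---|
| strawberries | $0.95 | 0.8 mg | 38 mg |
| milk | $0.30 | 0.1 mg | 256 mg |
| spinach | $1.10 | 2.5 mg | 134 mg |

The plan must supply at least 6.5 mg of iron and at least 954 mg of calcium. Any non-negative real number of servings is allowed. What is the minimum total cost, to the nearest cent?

At the optimum either one food covers both requirements or two foods hit both targets exactly; no other combination can be cheaper.
strawberries only: max(6.5/0.8, 954/38) = 25.11 servings → $23.85.
milk only: max(6.5/0.1, 954/256) = 65 servings → $19.50.
spinach only: max(6.5/2.5, 954/134) = 7.119 servings → $7.83.
strawberries + milk with both tight: 7.804 servings and 2.568 servings → $8.18.
strawberries + spinach with both targets exact would need a negative amount; discard.
milk + spinach with both tight: 2.416 servings and 2.503 servings → $3.48.
So the least-cost plan costs $3.48.

$3.48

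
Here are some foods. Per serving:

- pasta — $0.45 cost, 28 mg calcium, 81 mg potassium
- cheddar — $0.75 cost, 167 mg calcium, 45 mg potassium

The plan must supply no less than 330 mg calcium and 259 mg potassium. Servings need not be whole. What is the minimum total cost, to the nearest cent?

Check every corner: each single food scaled to meet both minima, and each pair solved so both constraints bind.
pasta only: max(330/28, 259/81) = 11.79 servings → $5.30.
cheddar only: max(330/167, 259/45) = 5.756 servings → $4.32.
pasta + cheddar with both tight: 2.315 servings and 1.588 servings → $2.23.
So the least-cost plan costs $2.23.

$2.23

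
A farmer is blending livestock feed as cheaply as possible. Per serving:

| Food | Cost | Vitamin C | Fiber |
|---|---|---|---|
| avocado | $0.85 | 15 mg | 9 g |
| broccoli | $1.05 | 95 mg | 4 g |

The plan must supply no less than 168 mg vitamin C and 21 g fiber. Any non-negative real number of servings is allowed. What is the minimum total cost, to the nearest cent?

$3.00

An LP optimum is at a vertex; with two nutrient constraints at most two foods are used. Check each candidate.
avocado only: max(168/15, 21/9) = 11.2 servings → $9.52.
broccoli only: max(168/95, 21/4) = 5.25 servings → $5.51.
avocado + broccoli with both tight: 1.664 servings and 1.506 servings → $3.00.
The minimum over all feasible corners is $3.00.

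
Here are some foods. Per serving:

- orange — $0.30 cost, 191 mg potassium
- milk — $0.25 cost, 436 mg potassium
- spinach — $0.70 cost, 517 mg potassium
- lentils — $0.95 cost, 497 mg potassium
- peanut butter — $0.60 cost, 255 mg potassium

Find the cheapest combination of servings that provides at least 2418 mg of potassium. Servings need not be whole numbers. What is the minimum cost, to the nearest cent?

Cost per mg of potassium: milk $0.0006, spinach $0.0014, orange $0.0016, lentils $0.0019, peanut butter $0.0024.
With no serving limits, use only milk: 2418 mg / 436 mg = 5.546 servings × $0.25 = $1.39.

$1.39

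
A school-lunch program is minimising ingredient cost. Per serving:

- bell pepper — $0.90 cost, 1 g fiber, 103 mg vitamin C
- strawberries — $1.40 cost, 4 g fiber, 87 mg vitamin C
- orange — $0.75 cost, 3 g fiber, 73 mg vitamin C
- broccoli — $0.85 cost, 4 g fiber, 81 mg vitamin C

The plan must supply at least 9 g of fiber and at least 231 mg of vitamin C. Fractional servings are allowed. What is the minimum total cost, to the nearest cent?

$2.32

Two binding constraints pin down two serving amounts, so the optimal mix uses at most two foods. The candidates are each food alone (scaled to the tighter of fiber/vitamin C) and each pair with both constraints tight.
bell pepper only: max(9/1, 231/103) = 9 servings → $8.10.
strawberries only: max(9/4, 231/87) = 2.655 servings → $3.72.
orange only: max(9/3, 231/73) = 3.164 servings → $2.37.
broccoli only: max(9/4, 231/81) = 2.852 servings → $2.42.
bell pepper + strawberries with both tight: 0.4338 servings and 2.142 servings → $3.39.
bell pepper + orange with both tight: 0.1525 servings and 2.949 servings → $2.35.
bell pepper + broccoli with both tight: 0.5891 servings and 2.103 servings → $2.32.
strawberries + orange: intersection lies outside the first quadrant.
strawberries + broccoli: the both-tight solution has a negative serving — not a feasible corner.
orange + broccoli: intersection lies outside the first quadrant.
The minimum over all feasible corners is $2.32.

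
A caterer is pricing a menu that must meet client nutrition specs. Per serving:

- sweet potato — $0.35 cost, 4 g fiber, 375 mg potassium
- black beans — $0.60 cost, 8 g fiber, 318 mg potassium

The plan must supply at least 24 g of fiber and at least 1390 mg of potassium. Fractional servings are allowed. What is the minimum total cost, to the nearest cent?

With two linear requirements the optimum uses one or two foods; enumerate the corners.
sweet potato only: max(24/4, 1390/375) = 6 servings → $2.10.
black beans only: max(24/8, 1390/318) = 4.371 servings → $2.62.
sweet potato + black beans with both tight: 2.019 servings and 1.991 servings → $1.90.
So the least-cost plan costs $1.90.

$1.90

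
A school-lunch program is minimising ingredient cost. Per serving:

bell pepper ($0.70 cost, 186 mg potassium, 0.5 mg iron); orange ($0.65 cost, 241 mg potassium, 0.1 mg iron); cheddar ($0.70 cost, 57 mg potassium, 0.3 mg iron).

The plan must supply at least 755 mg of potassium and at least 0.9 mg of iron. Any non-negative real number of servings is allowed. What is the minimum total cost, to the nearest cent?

$2.31

bell pepper only: max(755/186, 0.9/0.5) = 4.059 servings → $2.84.
orange only: max(755/241, 0.9/0.1) = 9 servings → $5.85.
cheddar only: max(755/57, 0.9/0.3) = 13.25 servings → $9.27.
bell pepper + orange with both tight: 1.388 servings and 2.062 servings → $2.31.
bell pepper + cheddar with both targets exact would need a negative amount; discard.
orange + cheddar with both tight: 2.631 servings and 2.123 servings → $3.20.
The minimum over all feasible corners is $2.31.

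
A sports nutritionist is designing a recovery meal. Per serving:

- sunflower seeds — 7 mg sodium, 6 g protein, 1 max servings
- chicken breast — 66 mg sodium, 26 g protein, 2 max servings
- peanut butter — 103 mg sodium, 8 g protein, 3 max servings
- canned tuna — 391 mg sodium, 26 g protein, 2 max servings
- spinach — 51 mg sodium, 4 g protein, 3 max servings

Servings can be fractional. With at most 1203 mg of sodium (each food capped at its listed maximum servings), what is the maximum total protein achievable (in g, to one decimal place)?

134.0 g

Protein per mg sodium: sunflower seeds 0.8571, chicken breast 0.3939, spinach 0.07843, peanut butter 0.07767, canned tuna 0.0665.
Take 1 serving of sunflower seeds: uses 7 mg sodium, +6.0 g protein (running total 6.0 g).
Take 2 servings of chicken breast: uses 132 mg sodium, +52.0 g protein (running total 58.0 g).
Take 3 servings of spinach: uses 153 mg sodium, +12.0 g protein (running total 70.0 g).
Take 3 servings of peanut butter: uses 309 mg sodium, +24.0 g protein (running total 94.0 g).
Take 1.54 servings of canned tuna: uses 602 mg sodium, +40.0 g protein (running total 134.0 g).
Filling greedily by protein-per-mg sodium is optimal for one linear limit, giving 134.0 g.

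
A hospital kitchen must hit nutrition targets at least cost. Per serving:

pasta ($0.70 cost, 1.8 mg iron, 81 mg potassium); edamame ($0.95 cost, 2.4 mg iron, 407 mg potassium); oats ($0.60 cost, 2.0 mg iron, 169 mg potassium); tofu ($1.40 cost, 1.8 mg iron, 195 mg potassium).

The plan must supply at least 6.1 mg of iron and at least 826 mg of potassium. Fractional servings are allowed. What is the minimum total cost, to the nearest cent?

Two binding constraints pin down two serving amounts, so the optimal mix uses at most two foods. The candidates are each food alone (scaled to the tighter of iron/potassium) and each pair with both constraints tight.
pasta only: max(6.1/1.8, 826/81) = 10.2 servings → $7.14.
edamame only: max(6.1/2.4, 826/407) = 2.542 servings → $2.41.
oats only: max(6.1/2.0, 826/169) = 4.888 servings → $2.93.
tofu only: max(6.1/1.8, 826/195) = 4.236 servings → $5.93.
pasta + edamame with both tight: 0.9296 servings and 1.844 servings → $2.40.
pasta + oats: intersection lies outside the first quadrant.
pasta + tofu with both targets exact would need a negative amount; discard.
edamame + oats with both tight: 1.521 servings and 1.225 servings → $2.18.
edamame + tofu with both tight: 1.124 servings and 1.891 servings → $3.71.
oats + tofu: the both-tight solution has a negative serving — not a feasible corner.
Cheapest feasible corner: $2.18.

$2.18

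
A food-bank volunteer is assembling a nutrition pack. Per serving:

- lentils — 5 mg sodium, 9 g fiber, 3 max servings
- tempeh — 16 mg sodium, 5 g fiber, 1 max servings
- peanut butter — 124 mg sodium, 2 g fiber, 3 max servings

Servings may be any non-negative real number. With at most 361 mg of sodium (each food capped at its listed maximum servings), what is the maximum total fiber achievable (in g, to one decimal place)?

Fiber per mg sodium: lentils 1.8, tempeh 0.3125, peanut butter 0.01613.
Take 3 servings of lentils: uses 15 mg sodium, +27.0 g fiber (running total 27.0 g).
Take 1 serving of tempeh: uses 16 mg sodium, +5.0 g fiber (running total 32.0 g).
Take 2.661 servings of peanut butter: uses 330 mg sodium, +5.3 g fiber (running total 37.3 g).
Filling greedily by fiber-per-mg sodium is optimal for one linear limit, giving 37.3 g.

37.3 g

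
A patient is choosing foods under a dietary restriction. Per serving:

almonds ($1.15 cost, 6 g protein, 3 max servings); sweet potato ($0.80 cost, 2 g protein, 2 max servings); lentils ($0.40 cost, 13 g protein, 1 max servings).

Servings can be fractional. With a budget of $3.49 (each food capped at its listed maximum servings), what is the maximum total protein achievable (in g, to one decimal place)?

Protein per dollar: lentils 32.5, almonds 5.217, sweet potato 2.5.
Take 1 serving of lentils: spends $0.40, +13.0 g protein (running total 13.0 g).
Take 2.687 servings of almonds: spends $3.09, +16.1 g protein (running total 29.1 g).
Greedy by best ratio exhausts the cost allowance optimally: 29.1 g.

29.1 g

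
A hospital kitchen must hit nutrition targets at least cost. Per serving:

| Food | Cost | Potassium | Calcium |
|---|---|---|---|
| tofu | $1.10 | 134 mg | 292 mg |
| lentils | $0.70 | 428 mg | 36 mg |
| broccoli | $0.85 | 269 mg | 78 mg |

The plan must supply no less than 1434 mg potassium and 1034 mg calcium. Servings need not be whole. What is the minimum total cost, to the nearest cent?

Minimising a linear cost over {potassium ≥ 1434, calcium ≥ 1034, servings ≥ 0} — the optimum is at a vertex, using one or two foods.
tofu only: max(1434/134, 1034/292) = 10.7 servings → $11.77.
lentils only: max(1434/428, 1034/36) = 28.72 servings → $20.11.
broccoli only: max(1434/269, 1034/78) = 13.26 servings → $11.27.
tofu + lentils with both tight: 3.254 servings and 2.332 servings → $5.21.
tofu + broccoli with both tight: 2.442 servings and 4.114 servings → $6.18.
lentils + broccoli: the both-tight solution has a negative serving — not a feasible corner.
Cheapest feasible corner: $5.21.

$5.21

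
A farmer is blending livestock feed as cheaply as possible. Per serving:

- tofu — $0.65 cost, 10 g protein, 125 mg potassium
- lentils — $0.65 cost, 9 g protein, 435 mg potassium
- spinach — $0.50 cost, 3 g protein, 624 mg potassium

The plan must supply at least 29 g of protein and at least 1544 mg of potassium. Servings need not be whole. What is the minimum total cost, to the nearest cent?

$2.18

Two binding constraints pin down two serving amounts, so the optimal mix uses at most two foods. The candidates are each food alone (scaled to the tighter of protein/potassium) and each pair with both constraints tight.
tofu only: max(29/10, 1544/125) = 12.35 servings → $8.03.
lentils only: max(29/9, 1544/435) = 3.549 servings → $2.31.
spinach only: max(29/3, 1544/624) = 9.667 servings → $4.83.
tofu + lentils: intersection lies outside the first quadrant.
tofu + spinach with both tight: 2.296 servings and 2.014 servings → $2.50.
lentils + spinach with both tight: 3.123 servings and 0.2971 servings → $2.18.
The minimum over all feasible corners is $2.18.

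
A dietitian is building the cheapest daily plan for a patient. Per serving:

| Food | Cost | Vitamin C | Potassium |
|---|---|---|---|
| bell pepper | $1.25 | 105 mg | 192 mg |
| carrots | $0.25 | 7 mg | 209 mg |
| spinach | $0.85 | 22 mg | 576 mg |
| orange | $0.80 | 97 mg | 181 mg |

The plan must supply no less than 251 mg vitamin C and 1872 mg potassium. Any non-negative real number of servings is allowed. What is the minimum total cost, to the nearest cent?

$3.45

For a min-cost LP with two ≥-constraints, a basic feasible solution has at most two positive variables.
bell pepper only: max(251/105, 1872/192) = 9.75 servings → $12.19.
carrots only: max(251/7, 1872/209) = 35.86 servings → $8.96.
spinach only: max(251/22, 1872/576) = 11.41 servings → $9.70.
orange only: max(251/97, 1872/181) = 10.34 servings → $8.27.
bell pepper + carrots with both tight: 1.91 servings and 7.202 servings → $4.19.
bell pepper + spinach with both tight: 1.838 servings and 2.637 servings → $4.54.
bell pepper + orange: intersection lies outside the first quadrant.
carrots + spinach with both targets exact would need a negative amount; discard.
carrots + orange with both tight: 7.164 servings and 2.071 servings → $3.45.
spinach + orange with both tight: 2.624 servings and 1.993 servings → $3.82.
The minimum over all feasible corners is $3.45.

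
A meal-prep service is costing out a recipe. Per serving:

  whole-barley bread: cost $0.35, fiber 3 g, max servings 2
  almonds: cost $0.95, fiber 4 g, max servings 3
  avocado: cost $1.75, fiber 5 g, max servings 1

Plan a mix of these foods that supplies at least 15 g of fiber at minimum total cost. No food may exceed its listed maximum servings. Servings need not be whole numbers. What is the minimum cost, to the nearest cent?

Cost per g of fiber: whole-barley bread $0.1167, almonds $0.2375, avocado $0.3500.
Take 2 servings of whole-barley bread: +6.0 g fiber for $0.70 (total $0.70, still need 9.0 g).
Take 2.25 servings of almonds: +9.0 g fiber for $2.14 (total $2.84, still need 0.0 g).
Greedy by cheapest-per-g is optimal for a single linear constraint, so the minimum cost is $2.84.

$2.84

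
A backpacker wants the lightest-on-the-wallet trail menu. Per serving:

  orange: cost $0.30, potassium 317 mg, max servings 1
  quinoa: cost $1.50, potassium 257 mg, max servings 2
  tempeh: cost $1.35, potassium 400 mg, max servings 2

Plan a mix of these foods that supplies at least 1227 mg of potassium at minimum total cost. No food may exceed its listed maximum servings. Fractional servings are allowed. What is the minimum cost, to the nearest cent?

$3.64

Cost per mg of potassium: orange $0.0009, tempeh $0.0034, quinoa $0.0058.
Take 1 serving of orange: +317.0 mg potassium for $0.30 (total $0.30, still need 910.0 mg).
Take 2 servings of tempeh: +800.0 mg potassium for $2.70 (total $3.00, still need 110.0 mg).
Take 0.428 servings of quinoa: +110.0 mg potassium for $0.64 (total $3.64, still need 0.0 mg).
Filling from the cheapest source first is optimal under one linear minimum: $3.64.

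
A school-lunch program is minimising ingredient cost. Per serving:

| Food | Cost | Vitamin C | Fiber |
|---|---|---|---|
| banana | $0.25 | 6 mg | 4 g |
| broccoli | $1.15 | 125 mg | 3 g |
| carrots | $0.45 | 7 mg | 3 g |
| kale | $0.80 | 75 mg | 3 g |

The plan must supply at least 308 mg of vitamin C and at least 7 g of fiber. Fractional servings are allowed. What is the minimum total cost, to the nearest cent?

Minimising a linear cost over {vitamin C ≥ 308, fiber ≥ 7, servings ≥ 0} — the optimum is at a vertex, using one or two foods.
banana only: max(308/6, 7/4) = 51.33 servings → $12.83.
broccoli only: max(308/125, 7/3) = 2.464 servings → $2.83.
carrots only: max(308/7, 7/3) = 44 servings → $19.80.
kale only: max(308/75, 7/3) = 4.107 servings → $3.29.
banana + broccoli with both targets exact would need a negative amount; discard.
banana + carrots with both targets exact would need a negative amount; discard.
banana + kale: intersection lies outside the first quadrant.
broccoli + carrots: intersection lies outside the first quadrant.
broccoli + kale: the both-tight solution has a negative serving — not a feasible corner.
carrots + kale: the both-tight solution has a negative serving — not a feasible corner.
So the least-cost plan costs $2.83.

$2.83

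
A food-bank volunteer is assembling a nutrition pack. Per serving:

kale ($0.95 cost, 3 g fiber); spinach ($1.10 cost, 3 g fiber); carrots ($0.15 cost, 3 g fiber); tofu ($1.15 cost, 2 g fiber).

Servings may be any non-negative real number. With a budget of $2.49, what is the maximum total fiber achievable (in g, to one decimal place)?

49.8 g

Fiber per dollar: carrots 20, kale 3.158, spinach 2.727, tofu 1.739.
With no serving limits, spend the whole cost allowance on carrots: $2.49 / $0.15 × 3 g = 49.8 g.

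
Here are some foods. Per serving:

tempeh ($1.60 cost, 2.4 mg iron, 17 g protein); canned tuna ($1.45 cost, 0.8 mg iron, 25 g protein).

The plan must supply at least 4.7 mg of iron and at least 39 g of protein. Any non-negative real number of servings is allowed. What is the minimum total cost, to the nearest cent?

$3.40

Two binding constraints pin down two serving amounts, so the optimal mix uses at most two foods. The candidates are each food alone (scaled to the tighter of iron/protein) and each pair with both constraints tight.
tempeh only: max(4.7/2.4, 39/17) = 2.294 servings → $3.67.
canned tuna only: max(4.7/0.8, 39/25) = 5.875 servings → $8.52.
tempeh + canned tuna with both tight: 1.86 servings and 0.2953 servings → $3.40.
The minimum over all feasible corners is $3.40.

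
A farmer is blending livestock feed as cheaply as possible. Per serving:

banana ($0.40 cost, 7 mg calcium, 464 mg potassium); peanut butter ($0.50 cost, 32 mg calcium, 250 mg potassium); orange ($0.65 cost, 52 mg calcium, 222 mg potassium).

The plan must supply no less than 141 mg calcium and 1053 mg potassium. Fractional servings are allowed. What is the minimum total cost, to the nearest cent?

Compare the cost at each extreme point of the feasible region.
banana only: max(141/7, 1053/464) = 20.14 servings → $8.06.
peanut butter only: max(141/32, 1053/250) = 4.406 servings → $2.20.
orange only: max(141/52, 1053/222) = 4.743 servings → $3.08.
banana + peanut butter: intersection lies outside the first quadrant.
banana + orange with both tight: 1.039 servings and 2.572 servings → $2.09.
peanut butter + orange with both tight: 3.978 servings and 0.2636 servings → $2.16.
So the least-cost plan costs $2.09.

$2.09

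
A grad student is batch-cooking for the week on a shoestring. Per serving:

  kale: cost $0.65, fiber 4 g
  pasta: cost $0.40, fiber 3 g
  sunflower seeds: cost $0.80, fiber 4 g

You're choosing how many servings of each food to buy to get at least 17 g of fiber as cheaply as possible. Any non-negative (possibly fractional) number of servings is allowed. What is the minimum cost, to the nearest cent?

$2.27

Cost per g of fiber: pasta $0.1333, kale $0.1625, sunflower seeds $0.2000.
With no serving limits, use only pasta: 17 g / 3 g = 5.667 servings × $0.40 = $2.27.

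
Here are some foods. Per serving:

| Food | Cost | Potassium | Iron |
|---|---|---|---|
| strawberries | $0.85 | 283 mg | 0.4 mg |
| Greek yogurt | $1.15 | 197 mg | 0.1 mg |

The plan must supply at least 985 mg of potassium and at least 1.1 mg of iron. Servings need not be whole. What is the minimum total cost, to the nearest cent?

$2.96

Compare the cost at each extreme point of the feasible region.
strawberries only: max(985/283, 1.1/0.4) = 3.481 servings → $2.96.
Greek yogurt only: max(985/197, 1.1/0.1) = 11 servings → $12.65.
strawberries + Greek yogurt with both tight: 2.341 servings and 1.638 servings → $3.87.
So the least-cost plan costs $2.96.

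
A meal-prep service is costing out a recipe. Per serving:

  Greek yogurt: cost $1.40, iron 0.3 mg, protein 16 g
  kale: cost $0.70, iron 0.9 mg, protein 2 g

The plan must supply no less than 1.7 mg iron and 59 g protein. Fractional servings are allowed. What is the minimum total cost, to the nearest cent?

$5.52

Greek yogurt only: max(1.7/0.3, 59/16) = 5.667 servings → $7.93.
kale only: max(1.7/0.9, 59/2) = 29.5 servings → $20.65.
Greek yogurt + kale with both tight: 3.601 servings and 0.6884 servings → $5.52.
Cheapest feasible corner: $5.52.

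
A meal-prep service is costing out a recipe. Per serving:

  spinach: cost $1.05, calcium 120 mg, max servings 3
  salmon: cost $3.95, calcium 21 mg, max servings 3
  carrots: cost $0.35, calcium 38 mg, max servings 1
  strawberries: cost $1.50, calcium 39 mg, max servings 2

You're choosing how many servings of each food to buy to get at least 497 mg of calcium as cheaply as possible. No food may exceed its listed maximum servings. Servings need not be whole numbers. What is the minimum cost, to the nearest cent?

$10.45

Cost per mg of calcium: spinach $0.0088, carrots $0.0092, strawberries $0.0385, salmon $0.1881.
Take 3 servings of spinach: +360.0 mg calcium for $3.15 (total $3.15, still need 137.0 mg).
Take 1 serving of carrots: +38.0 mg calcium for $0.35 (total $3.50, still need 99.0 mg).
Take 2 servings of strawberries: +78.0 mg calcium for $3.00 (total $6.50, still need 21.0 mg).
Take 1 serving of salmon: +21.0 mg calcium for $3.95 (total $10.45, still need 0.0 mg).
Greedy by cheapest-per-mg is optimal for a single linear constraint, so the minimum cost is $10.45.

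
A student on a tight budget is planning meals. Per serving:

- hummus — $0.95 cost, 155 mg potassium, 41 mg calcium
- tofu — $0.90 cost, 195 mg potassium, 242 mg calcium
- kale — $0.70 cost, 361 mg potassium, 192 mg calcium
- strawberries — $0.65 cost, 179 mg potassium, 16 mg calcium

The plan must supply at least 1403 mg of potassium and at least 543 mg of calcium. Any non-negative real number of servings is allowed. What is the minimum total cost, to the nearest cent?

$2.72

With two linear requirements the optimum uses one or two foods; enumerate the corners.
hummus only: max(1403/155, 543/41) = 13.24 servings → $12.58.
tofu only: max(1403/195, 543/242) = 7.195 servings → $6.48.
kale only: max(1403/361, 543/192) = 3.886 servings → $2.72.
strawberries only: max(1403/179, 543/16) = 33.94 servings → $22.06.
hummus + tofu with both tight: 7.916 servings and 0.9027 servings → $8.33.
hummus + kale with both tight: 4.904 servings and 1.781 servings → $5.91.
hummus + strawberries with both targets exact would need a negative amount; discard.
tofu + kale: the both-tight solution has a negative serving — not a feasible corner.
tofu + strawberries with both tight: 1.86 servings and 5.812 servings → $5.45.
kale + strawberries with both tight: 2.614 servings and 2.566 servings → $3.50.
So the least-cost plan costs $2.72.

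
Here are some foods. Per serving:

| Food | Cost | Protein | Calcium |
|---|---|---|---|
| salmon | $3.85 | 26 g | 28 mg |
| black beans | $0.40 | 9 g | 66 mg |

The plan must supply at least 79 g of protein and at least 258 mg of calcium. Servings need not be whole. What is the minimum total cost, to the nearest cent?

$3.51

The cheapest plan sits at a corner of the feasible region — with two constraints it uses at most two foods.
salmon only: max(79/26, 258/28) = 9.214 servings → $35.48.
black beans only: max(79/9, 258/66) = 8.778 servings → $3.51.
salmon + black beans with both tight: 1.975 servings and 3.071 servings → $8.83.
The minimum over all feasible corners is $3.51.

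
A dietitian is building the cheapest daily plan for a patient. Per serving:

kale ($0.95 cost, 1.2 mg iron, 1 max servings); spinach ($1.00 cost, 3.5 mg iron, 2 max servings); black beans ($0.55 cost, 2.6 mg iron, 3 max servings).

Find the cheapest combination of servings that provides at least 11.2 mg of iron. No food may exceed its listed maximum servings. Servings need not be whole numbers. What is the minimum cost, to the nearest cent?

Cost per mg of iron: black beans $0.2115, spinach $0.2857, kale $0.7917.
Take 3 servings of black beans: +7.8 mg iron for $1.65 (total $1.65, still need 3.4 mg).
Take 0.9714 servings of spinach: +3.4 mg iron for $0.97 (total $2.62, still need 0.0 mg).
Greedy by cheapest-per-mg is optimal for a single linear constraint, so the minimum cost is $2.62.

$2.62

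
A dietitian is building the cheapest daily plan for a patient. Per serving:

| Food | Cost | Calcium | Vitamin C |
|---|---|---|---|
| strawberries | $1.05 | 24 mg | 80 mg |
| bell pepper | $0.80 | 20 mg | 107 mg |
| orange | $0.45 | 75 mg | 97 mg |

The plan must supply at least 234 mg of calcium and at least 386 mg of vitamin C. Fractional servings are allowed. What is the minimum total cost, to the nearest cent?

$1.79

For a min-cost LP with two ≥-constraints, a basic feasible solution has at most two positive variables.
strawberries only: max(234/24, 386/80) = 9.75 servings → $10.24.
bell pepper only: max(234/20, 386/107) = 11.7 servings → $9.36.
orange only: max(234/75, 386/97) = 3.979 servings → $1.79.
strawberries + bell pepper: the both-tight solution has a negative serving — not a feasible corner.
strawberries + orange with both tight: 1.703 servings and 2.575 servings → $2.95.
bell pepper + orange with both tight: 1.027 servings and 2.846 servings → $2.10.
The minimum over all feasible corners is $1.79.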